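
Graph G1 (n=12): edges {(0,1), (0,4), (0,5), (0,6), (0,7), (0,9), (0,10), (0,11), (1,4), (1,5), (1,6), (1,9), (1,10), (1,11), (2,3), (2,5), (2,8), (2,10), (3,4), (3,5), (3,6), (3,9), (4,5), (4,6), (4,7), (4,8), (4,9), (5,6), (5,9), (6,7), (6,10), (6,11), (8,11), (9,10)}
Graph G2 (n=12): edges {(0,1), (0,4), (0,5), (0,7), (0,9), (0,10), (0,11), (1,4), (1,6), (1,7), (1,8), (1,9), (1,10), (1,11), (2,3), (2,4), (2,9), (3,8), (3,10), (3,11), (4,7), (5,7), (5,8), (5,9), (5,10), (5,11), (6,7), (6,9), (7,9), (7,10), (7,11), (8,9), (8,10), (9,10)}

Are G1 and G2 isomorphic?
Yes, isomorphic

The graphs are isomorphic.
One valid mapping φ: V(G1) → V(G2): 0→7, 1→0, 2→3, 3→8, 4→9, 5→10, 6→1, 7→6, 8→2, 9→5, 10→11, 11→4

Verify φ preserves adjacency — for each edge of G1, its image is an edge of G2:
  (0,1) → (φ(0),φ(1)) = (0,7) ∈ E(G2) ✓
  (0,4) → (φ(0),φ(4)) = (7,9) ∈ E(G2) ✓
  (0,5) → (φ(0),φ(5)) = (7,10) ∈ E(G2) ✓
  (0,6) → (φ(0),φ(6)) = (1,7) ∈ E(G2) ✓
  (0,7) → (φ(0),φ(7)) = (6,7) ∈ E(G2) ✓
  (0,9) → (φ(0),φ(9)) = (5,7) ∈ E(G2) ✓
  (0,10) → (φ(0),φ(10)) = (7,11) ∈ E(G2) ✓
  (0,11) → (φ(0),φ(11)) = (4,7) ∈ E(G2) ✓
  (1,4) → (φ(1),φ(4)) = (0,9) ∈ E(G2) ✓
  (1,5) → (φ(1),φ(5)) = (0,10) ∈ E(G2) ✓
  (1,6) → (φ(1),φ(6)) = (0,1) ∈ E(G2) ✓
  (1,9) → (φ(1),φ(9)) = (0,5) ∈ E(G2) ✓
  (1,10) → (φ(1),φ(10)) = (0,11) ∈ E(G2) ✓
  (1,11) → (φ(1),φ(11)) = (0,4) ∈ E(G2) ✓
  (2,3) → (φ(2),φ(3)) = (3,8) ∈ E(G2) ✓
  (2,5) → (φ(2),φ(5)) = (3,10) ∈ E(G2) ✓
  (2,8) → (φ(2),φ(8)) = (2,3) ∈ E(G2) ✓
  (2,10) → (φ(2),φ(10)) = (3,11) ∈ E(G2) ✓
  (3,4) → (φ(3),φ(4)) = (8,9) ∈ E(G2) ✓
  (3,5) → (φ(3),φ(5)) = (8,10) ∈ E(G2) ✓
  (3,6) → (φ(3),φ(6)) = (1,8) ∈ E(G2) ✓
  (3,9) → (φ(3),φ(9)) = (5,8) ∈ E(G2) ✓
  (4,5) → (φ(4),φ(5)) = (9,10) ∈ E(G2) ✓
  (4,6) → (φ(4),φ(6)) = (1,9) ∈ E(G2) ✓
  (4,7) → (φ(4),φ(7)) = (6,9) ∈ E(G2) ✓
  (4,8) → (φ(4),φ(8)) = (2,9) ∈ E(G2) ✓
  (4,9) → (φ(4),φ(9)) = (5,9) ∈ E(G2) ✓
  (5,6) → (φ(5),φ(6)) = (1,10) ∈ E(G2) ✓
  (5,9) → (φ(5),φ(9)) = (5,10) ∈ E(G2) ✓
  (6,7) → (φ(6),φ(7)) = (1,6) ∈ E(G2) ✓
  (6,10) → (φ(6),φ(10)) = (1,11) ∈ E(G2) ✓
  (6,11) → (φ(6),φ(11)) = (1,4) ∈ E(G2) ✓
  (8,11) → (φ(8),φ(11)) = (2,4) ∈ E(G2) ✓
  (9,10) → (φ(9),φ(10)) = (5,11) ∈ E(G2) ✓
All 34 edges of G1 map to edges of G2, and |E(G1)| = |E(G2)| = 34, so φ is a bijection on edges as well as vertices. Hence G1 ≅ G2.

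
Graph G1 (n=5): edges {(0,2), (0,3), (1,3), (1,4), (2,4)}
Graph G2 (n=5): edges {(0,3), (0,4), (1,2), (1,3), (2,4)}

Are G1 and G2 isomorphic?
Yes, isomorphic

The graphs are isomorphic.
One valid mapping φ: V(G1) → V(G2): 0→0, 1→1, 2→4, 3→3, 4→2

Verify φ preserves adjacency — for each edge of G1, its image is an edge of G2:
  (0,2) → (φ(0),φ(2)) = (0,4) ∈ E(G2) ✓
  (0,3) → (φ(0),φ(3)) = (0,3) ∈ E(G2) ✓
  (1,3) → (φ(1),φ(3)) = (1,3) ∈ E(G2) ✓
  (1,4) → (φ(1),φ(4)) = (1,2) ∈ E(G2) ✓
  (2,4) → (φ(2),φ(4)) = (2,4) ∈ E(G2) ✓
All 5 edges of G1 map to edges of G2, and |E(G1)| = |E(G2)| = 5, so φ is a bijection on edges as well as vertices. Hence G1 ≅ G2.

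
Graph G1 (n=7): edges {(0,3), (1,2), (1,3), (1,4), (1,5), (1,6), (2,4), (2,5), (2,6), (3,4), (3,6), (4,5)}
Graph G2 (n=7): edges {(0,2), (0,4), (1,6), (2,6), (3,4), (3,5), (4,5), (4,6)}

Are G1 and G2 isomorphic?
No, not isomorphic

The graphs are NOT isomorphic.

Degrees in G1: deg(0)=1, deg(1)=5, deg(2)=4, deg(3)=4, deg(4)=4, deg(5)=3, deg(6)=3.
Sorted degree sequence of G1: [5, 4, 4, 4, 3, 3, 1].
Degrees in G2: deg(0)=2, deg(1)=1, deg(2)=2, deg(3)=2, deg(4)=4, deg(5)=2, deg(6)=3.
Sorted degree sequence of G2: [4, 3, 2, 2, 2, 2, 1].
The (sorted) degree sequence is an isomorphism invariant, so since G1 and G2 have different degree sequences they cannot be isomorphic.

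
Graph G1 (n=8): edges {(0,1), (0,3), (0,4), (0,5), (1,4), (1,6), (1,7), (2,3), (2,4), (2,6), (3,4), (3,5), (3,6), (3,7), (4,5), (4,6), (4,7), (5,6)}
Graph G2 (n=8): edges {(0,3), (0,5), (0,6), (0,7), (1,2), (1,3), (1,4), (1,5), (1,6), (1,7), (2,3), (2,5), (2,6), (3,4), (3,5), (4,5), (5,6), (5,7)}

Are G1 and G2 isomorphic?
Yes, isomorphic

The graphs are isomorphic.
One valid mapping φ: V(G1) → V(G2): 0→6, 1→0, 2→4, 3→1, 4→5, 5→2, 6→3, 7→7

Verify φ preserves adjacency — for each edge of G1, its image is an edge of G2:
  (0,1) → (φ(0),φ(1)) = (0,6) ∈ E(G2) ✓
  (0,3) → (φ(0),φ(3)) = (1,6) ∈ E(G2) ✓
  (0,4) → (φ(0),φ(4)) = (5,6) ∈ E(G2) ✓
  (0,5) → (φ(0),φ(5)) = (2,6) ∈ E(G2) ✓
  (1,4) → (φ(1),φ(4)) = (0,5) ∈ E(G2) ✓
  (1,6) → (φ(1),φ(6)) = (0,3) ∈ E(G2) ✓
  (1,7) → (φ(1),φ(7)) = (0,7) ∈ E(G2) ✓
  (2,3) → (φ(2),φ(3)) = (1,4) ∈ E(G2) ✓
  (2,4) → (φ(2),φ(4)) = (4,5) ∈ E(G2) ✓
  (2,6) → (φ(2),φ(6)) = (3,4) ∈ E(G2) ✓
  (3,4) → (φ(3),φ(4)) = (1,5) ∈ E(G2) ✓
  (3,5) → (φ(3),φ(5)) = (1,2) ∈ E(G2) ✓
  (3,6) → (φ(3),φ(6)) = (1,3) ∈ E(G2) ✓
  (3,7) → (φ(3),φ(7)) = (1,7) ∈ E(G2) ✓
  (4,5) → (φ(4),φ(5)) = (2,5) ∈ E(G2) ✓
  (4,6) → (φ(4),φ(6)) = (3,5) ∈ E(G2) ✓
  (4,7) → (φ(4),φ(7)) = (5,7) ∈ E(G2) ✓
  (5,6) → (φ(5),φ(6)) = (2,3) ∈ E(G2) ✓
All 18 edges of G1 map to edges of G2, and |E(G1)| = |E(G2)| = 18, so φ is a bijection on edges as well as vertices. Hence G1 ≅ G2.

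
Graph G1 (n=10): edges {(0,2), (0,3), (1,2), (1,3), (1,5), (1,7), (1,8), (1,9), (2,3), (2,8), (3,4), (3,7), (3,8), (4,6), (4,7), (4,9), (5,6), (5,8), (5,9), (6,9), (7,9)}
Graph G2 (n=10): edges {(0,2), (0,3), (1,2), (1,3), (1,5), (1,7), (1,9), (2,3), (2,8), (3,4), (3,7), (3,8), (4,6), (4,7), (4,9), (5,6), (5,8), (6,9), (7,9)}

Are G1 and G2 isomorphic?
No, not isomorphic

The graphs are NOT isomorphic.

Counting edges: G1 has 21 edge(s); G2 has 19 edge(s).
Edge count is an isomorphism invariant (a bijection on vertices induces a bijection on edges), so differing edge counts rule out isomorphism.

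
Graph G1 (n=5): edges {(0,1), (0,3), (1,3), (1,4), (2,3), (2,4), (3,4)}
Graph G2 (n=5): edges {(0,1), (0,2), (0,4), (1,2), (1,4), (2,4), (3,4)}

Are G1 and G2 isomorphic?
No, not isomorphic

The graphs are NOT isomorphic.

Counting triangles (3-cliques): G1 has 3, G2 has 4.
Triangle count is an isomorphism invariant, so differing triangle counts rule out isomorphism.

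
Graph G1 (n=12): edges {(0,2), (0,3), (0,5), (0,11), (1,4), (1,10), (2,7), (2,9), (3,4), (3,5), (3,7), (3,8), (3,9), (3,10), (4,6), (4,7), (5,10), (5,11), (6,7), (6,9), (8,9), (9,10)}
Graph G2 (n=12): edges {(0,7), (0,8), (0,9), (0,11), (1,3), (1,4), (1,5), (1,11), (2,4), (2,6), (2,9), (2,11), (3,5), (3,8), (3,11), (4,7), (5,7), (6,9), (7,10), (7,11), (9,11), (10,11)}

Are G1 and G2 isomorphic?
Yes, isomorphic

The graphs are isomorphic.
One valid mapping φ: V(G1) → V(G2): 0→2, 1→8, 2→4, 3→11, 4→3, 5→9, 6→5, 7→1, 8→10, 9→7, 10→0, 11→6

Verify φ preserves adjacency — for each edge of G1, its image is an edge of G2:
  (0,2) → (φ(0),φ(2)) = (2,4) ∈ E(G2) ✓
  (0,3) → (φ(0),φ(3)) = (2,11) ∈ E(G2) ✓
  (0,5) → (φ(0),φ(5)) = (2,9) ∈ E(G2) ✓
  (0,11) → (φ(0),φ(11)) = (2,6) ∈ E(G2) ✓
  (1,4) → (φ(1),φ(4)) = (3,8) ∈ E(G2) ✓
  (1,10) → (φ(1),φ(10)) = (0,8) ∈ E(G2) ✓
  (2,7) → (φ(2),φ(7)) = (1,4) ∈ E(G2) ✓
  (2,9) → (φ(2),φ(9)) = (4,7) ∈ E(G2) ✓
  (3,4) → (φ(3),φ(4)) = (3,11) ∈ E(G2) ✓
  (3,5) → (φ(3),φ(5)) = (9,11) ∈ E(G2) ✓
  (3,7) → (φ(3),φ(7)) = (1,11) ∈ E(G2) ✓
  (3,8) → (φ(3),φ(8)) = (10,11) ∈ E(G2) ✓
  (3,9) → (φ(3),φ(9)) = (7,11) ∈ E(G2) ✓
  (3,10) → (φ(3),φ(10)) = (0,11) ∈ E(G2) ✓
  (4,6) → (φ(4),φ(6)) = (3,5) ∈ E(G2) ✓
  (4,7) → (φ(4),φ(7)) = (1,3) ∈ E(G2) ✓
  (5,10) → (φ(5),φ(10)) = (0,9) ∈ E(G2) ✓
  (5,11) → (φ(5),φ(11)) = (6,9) ∈ E(G2) ✓
  (6,7) → (φ(6),φ(7)) = (1,5) ∈ E(G2) ✓
  (6,9) → (φ(6),φ(9)) = (5,7) ∈ E(G2) ✓
  (8,9) → (φ(8),φ(9)) = (7,10) ∈ E(G2) ✓
  (9,10) → (φ(9),φ(10)) = (0,7) ∈ E(G2) ✓
All 22 edges of G1 map to edges of G2, and |E(G1)| = |E(G2)| = 22, so φ is a bijection on edges as well as vertices. Hence G1 ≅ G2.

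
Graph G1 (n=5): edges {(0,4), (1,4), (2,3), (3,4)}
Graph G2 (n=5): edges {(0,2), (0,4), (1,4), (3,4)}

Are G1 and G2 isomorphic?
Yes, isomorphic

The graphs are isomorphic.
One valid mapping φ: V(G1) → V(G2): 0→1, 1→3, 2→2, 3→0, 4→4

Verify φ preserves adjacency — for each edge of G1, its image is an edge of G2:
  (0,4) → (φ(0),φ(4)) = (1,4) ∈ E(G2) ✓
  (1,4) → (φ(1),φ(4)) = (3,4) ∈ E(G2) ✓
  (2,3) → (φ(2),φ(3)) = (0,2) ∈ E(G2) ✓
  (3,4) → (φ(3),φ(4)) = (0,4) ∈ E(G2) ✓
All 4 edges of G1 map to edges of G2, and |E(G1)| = |E(G2)| = 4, so φ is a bijection on edges as well as vertices. Hence G1 ≅ G2.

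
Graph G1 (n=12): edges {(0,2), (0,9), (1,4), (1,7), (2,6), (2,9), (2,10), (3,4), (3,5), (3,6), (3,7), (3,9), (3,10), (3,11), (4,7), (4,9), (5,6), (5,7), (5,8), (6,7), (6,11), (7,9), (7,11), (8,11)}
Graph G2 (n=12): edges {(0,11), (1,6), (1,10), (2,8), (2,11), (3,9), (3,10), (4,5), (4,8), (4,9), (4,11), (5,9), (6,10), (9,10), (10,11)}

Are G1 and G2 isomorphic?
No, not isomorphic

The graphs are NOT isomorphic.

Connected components of G1: 1 component(s) with vertex sets [[0, 1, 2, 3, 4, 5, 6, 7, 8, 9, 10, 11]], sizes [12].
Connected components of G2: 2 component(s) with vertex sets [[7], [0, 1, 2, 3, 4, 5, 6, 8, 9, 10, 11]], sizes [1, 11].
The number of connected components (and the multiset of component sizes) is an isomorphism invariant — an isomorphism maps each component of G1 bijectively onto a component of G2. Since G1 has 1 component(s) and G2 has 2, they cannot be isomorphic.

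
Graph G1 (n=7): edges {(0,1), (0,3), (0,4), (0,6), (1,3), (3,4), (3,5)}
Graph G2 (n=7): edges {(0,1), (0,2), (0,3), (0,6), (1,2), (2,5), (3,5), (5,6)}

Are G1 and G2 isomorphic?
No, not isomorphic

The graphs are NOT isomorphic.

Degrees in G1: deg(0)=4, deg(1)=2, deg(2)=0, deg(3)=4, deg(4)=2, deg(5)=1, deg(6)=1.
Sorted degree sequence of G1: [4, 4, 2, 2, 1, 1, 0].
Degrees in G2: deg(0)=4, deg(1)=2, deg(2)=3, deg(3)=2, deg(4)=0, deg(5)=3, deg(6)=2.
Sorted degree sequence of G2: [4, 3, 3, 2, 2, 2, 0].
The (sorted) degree sequence is an isomorphism invariant, so since G1 and G2 have different degree sequences they cannot be isomorphic.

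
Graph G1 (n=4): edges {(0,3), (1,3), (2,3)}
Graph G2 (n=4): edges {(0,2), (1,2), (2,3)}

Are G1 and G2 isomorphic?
Yes, isomorphic

The graphs are isomorphic.
One valid mapping φ: V(G1) → V(G2): 0→1, 1→0, 2→3, 3→2

Verify φ preserves adjacency — for each edge of G1, its image is an edge of G2:
  (0,3) → (φ(0),φ(3)) = (1,2) ∈ E(G2) ✓
  (1,3) → (φ(1),φ(3)) = (0,2) ∈ E(G2) ✓
  (2,3) → (φ(2),φ(3)) = (2,3) ∈ E(G2) ✓
All 3 edges of G1 map to edges of G2, and |E(G1)| = |E(G2)| = 3, so φ is a bijection on edges as well as vertices. Hence G1 ≅ G2.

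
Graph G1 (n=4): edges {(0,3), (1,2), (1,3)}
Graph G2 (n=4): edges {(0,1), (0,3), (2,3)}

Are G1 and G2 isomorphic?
Yes, isomorphic

The graphs are isomorphic.
One valid mapping φ: V(G1) → V(G2): 0→2, 1→0, 2→1, 3→3

Verify φ preserves adjacency — for each edge of G1, its image is an edge of G2:
  (0,3) → (φ(0),φ(3)) = (2,3) ∈ E(G2) ✓
  (1,2) → (φ(1),φ(2)) = (0,1) ∈ E(G2) ✓
  (1,3) → (φ(1),φ(3)) = (0,3) ∈ E(G2) ✓
All 3 edges of G1 map to edges of G2, and |E(G1)| = |E(G2)| = 3, so φ is a bijection on edges as well as vertices. Hence G1 ≅ G2.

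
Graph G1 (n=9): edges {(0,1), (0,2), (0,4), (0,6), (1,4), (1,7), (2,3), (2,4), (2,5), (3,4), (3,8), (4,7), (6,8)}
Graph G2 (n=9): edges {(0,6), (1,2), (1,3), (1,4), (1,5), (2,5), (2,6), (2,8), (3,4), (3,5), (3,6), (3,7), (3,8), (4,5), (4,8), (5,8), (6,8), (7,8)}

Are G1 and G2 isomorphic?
No, not isomorphic

The graphs are NOT isomorphic.

Counting triangles (3-cliques): G1 has 4, G2 has 12.
Triangle count is an isomorphism invariant, so differing triangle counts rule out isomorphism.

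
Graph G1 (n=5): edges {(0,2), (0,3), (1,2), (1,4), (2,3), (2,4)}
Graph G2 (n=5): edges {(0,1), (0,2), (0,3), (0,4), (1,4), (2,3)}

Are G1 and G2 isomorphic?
Yes, isomorphic

The graphs are isomorphic.
One valid mapping φ: V(G1) → V(G2): 0→4, 1→2, 2→0, 3→1, 4→3

Verify φ preserves adjacency — for each edge of G1, its image is an edge of G2:
  (0,2) → (φ(0),φ(2)) = (0,4) ∈ E(G2) ✓
  (0,3) → (φ(0),φ(3)) = (1,4) ∈ E(G2) ✓
  (1,2) → (φ(1),φ(2)) = (0,2) ∈ E(G2) ✓
  (1,4) → (φ(1),φ(4)) = (2,3) ∈ E(G2) ✓
  (2,3) → (φ(2),φ(3)) = (0,1) ∈ E(G2) ✓
  (2,4) → (φ(2),φ(4)) = (0,3) ∈ E(G2) ✓
All 6 edges of G1 map to edges of G2, and |E(G1)| = |E(G2)| = 6, so φ is a bijection on edges as well as vertices. Hence G1 ≅ G2.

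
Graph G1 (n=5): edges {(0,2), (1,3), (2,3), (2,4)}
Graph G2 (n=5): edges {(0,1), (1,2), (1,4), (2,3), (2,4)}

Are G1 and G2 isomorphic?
No, not isomorphic

The graphs are NOT isomorphic.

Degrees in G1: deg(0)=1, deg(1)=1, deg(2)=3, deg(3)=2, deg(4)=1.
Sorted degree sequence of G1: [3, 2, 1, 1, 1].
Degrees in G2: deg(0)=1, deg(1)=3, deg(2)=3, deg(3)=1, deg(4)=2.
Sorted degree sequence of G2: [3, 3, 2, 1, 1].
The (sorted) degree sequence is an isomorphism invariant, so since G1 and G2 have different degree sequences they cannot be isomorphic.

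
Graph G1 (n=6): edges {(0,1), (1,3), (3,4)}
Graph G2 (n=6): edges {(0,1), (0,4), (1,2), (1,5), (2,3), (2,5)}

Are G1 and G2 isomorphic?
No, not isomorphic

The graphs are NOT isomorphic.

Degrees in G1: deg(0)=1, deg(1)=2, deg(2)=0, deg(3)=2, deg(4)=1, deg(5)=0.
Sorted degree sequence of G1: [2, 2, 1, 1, 0, 0].
Degrees in G2: deg(0)=2, deg(1)=3, deg(2)=3, deg(3)=1, deg(4)=1, deg(5)=2.
Sorted degree sequence of G2: [3, 3, 2, 2, 1, 1].
The (sorted) degree sequence is an isomorphism invariant, so since G1 and G2 have different degree sequences they cannot be isomorphic.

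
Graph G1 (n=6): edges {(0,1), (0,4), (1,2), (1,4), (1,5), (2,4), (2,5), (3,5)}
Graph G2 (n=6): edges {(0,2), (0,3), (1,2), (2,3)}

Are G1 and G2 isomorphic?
No, not isomorphic

The graphs are NOT isomorphic.

Counting triangles (3-cliques): G1 has 3, G2 has 1.
Triangle count is an isomorphism invariant, so differing triangle counts rule out isomorphism.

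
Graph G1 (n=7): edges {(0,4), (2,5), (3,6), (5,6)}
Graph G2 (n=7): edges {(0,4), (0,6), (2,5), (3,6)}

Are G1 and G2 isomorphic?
Yes, isomorphic

The graphs are isomorphic.
One valid mapping φ: V(G1) → V(G2): 0→2, 1→1, 2→4, 3→3, 4→5, 5→0, 6→6

Verify φ preserves adjacency — for each edge of G1, its image is an edge of G2:
  (0,4) → (φ(0),φ(4)) = (2,5) ∈ E(G2) ✓
  (2,5) → (φ(2),φ(5)) = (0,4) ∈ E(G2) ✓
  (3,6) → (φ(3),φ(6)) = (3,6) ∈ E(G2) ✓
  (5,6) → (φ(5),φ(6)) = (0,6) ∈ E(G2) ✓
All 4 edges of G1 map to edges of G2, and |E(G1)| = |E(G2)| = 4, so φ is a bijection on edges as well as vertices. Hence G1 ≅ G2.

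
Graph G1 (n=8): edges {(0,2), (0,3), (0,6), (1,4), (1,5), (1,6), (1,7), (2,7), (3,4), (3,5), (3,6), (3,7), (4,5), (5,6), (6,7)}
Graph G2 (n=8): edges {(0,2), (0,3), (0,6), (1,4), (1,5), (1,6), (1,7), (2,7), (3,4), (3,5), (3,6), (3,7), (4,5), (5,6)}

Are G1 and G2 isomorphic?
No, not isomorphic

The graphs are NOT isomorphic.

Counting edges: G1 has 15 edge(s); G2 has 14 edge(s).
Edge count is an isomorphism invariant (a bijection on vertices induces a bijection on edges), so differing edge counts rule out isomorphism.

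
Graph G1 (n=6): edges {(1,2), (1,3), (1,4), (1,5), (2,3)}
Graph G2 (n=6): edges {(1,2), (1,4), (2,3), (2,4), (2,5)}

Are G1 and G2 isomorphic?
Yes, isomorphic

The graphs are isomorphic.
One valid mapping φ: V(G1) → V(G2): 0→0, 1→2, 2→1, 3→4, 4→3, 5→5

Verify φ preserves adjacency — for each edge of G1, its image is an edge of G2:
  (1,2) → (φ(1),φ(2)) = (1,2) ∈ E(G2) ✓
  (1,3) → (φ(1),φ(3)) = (2,4) ∈ E(G2) ✓
  (1,4) → (φ(1),φ(4)) = (2,3) ∈ E(G2) ✓
  (1,5) → (φ(1),φ(5)) = (2,5) ∈ E(G2) ✓
  (2,3) → (φ(2),φ(3)) = (1,4) ∈ E(G2) ✓
All 5 edges of G1 map to edges of G2, and |E(G1)| = |E(G2)| = 5, so φ is a bijection on edges as well as vertices. Hence G1 ≅ G2.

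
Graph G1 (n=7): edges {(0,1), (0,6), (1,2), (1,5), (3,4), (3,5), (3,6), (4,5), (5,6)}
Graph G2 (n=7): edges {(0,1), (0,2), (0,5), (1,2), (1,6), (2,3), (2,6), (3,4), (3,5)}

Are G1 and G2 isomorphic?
Yes, isomorphic

The graphs are isomorphic.
One valid mapping φ: V(G1) → V(G2): 0→5, 1→3, 2→4, 3→1, 4→6, 5→2, 6→0

Verify φ preserves adjacency — for each edge of G1, its image is an edge of G2:
  (0,1) → (φ(0),φ(1)) = (3,5) ∈ E(G2) ✓
  (0,6) → (φ(0),φ(6)) = (0,5) ∈ E(G2) ✓
  (1,2) → (φ(1),φ(2)) = (3,4) ∈ E(G2) ✓
  (1,5) → (φ(1),φ(5)) = (2,3) ∈ E(G2) ✓
  (3,4) → (φ(3),φ(4)) = (1,6) ∈ E(G2) ✓
  (3,5) → (φ(3),φ(5)) = (1,2) ∈ E(G2) ✓
  (3,6) → (φ(3),φ(6)) = (0,1) ∈ E(G2) ✓
  (4,5) → (φ(4),φ(5)) = (2,6) ∈ E(G2) ✓
  (5,6) → (φ(5),φ(6)) = (0,2) ∈ E(G2) ✓
All 9 edges of G1 map to edges of G2, and |E(G1)| = |E(G2)| = 9, so φ is a bijection on edges as well as vertices. Hence G1 ≅ G2.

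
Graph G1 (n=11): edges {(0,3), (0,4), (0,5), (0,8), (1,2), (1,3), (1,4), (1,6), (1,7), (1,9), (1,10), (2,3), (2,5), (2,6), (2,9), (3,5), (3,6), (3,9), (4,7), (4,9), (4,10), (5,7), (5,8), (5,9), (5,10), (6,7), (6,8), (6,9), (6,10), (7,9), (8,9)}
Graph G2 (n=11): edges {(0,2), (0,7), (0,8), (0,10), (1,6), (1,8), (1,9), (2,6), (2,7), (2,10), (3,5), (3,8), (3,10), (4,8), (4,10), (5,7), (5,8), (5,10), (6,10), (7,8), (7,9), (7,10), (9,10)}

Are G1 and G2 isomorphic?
No, not isomorphic

The graphs are NOT isomorphic.

Counting triangles (3-cliques): G1 has 26, G2 has 11.
Triangle count is an isomorphism invariant, so differing triangle counts rule out isomorphism.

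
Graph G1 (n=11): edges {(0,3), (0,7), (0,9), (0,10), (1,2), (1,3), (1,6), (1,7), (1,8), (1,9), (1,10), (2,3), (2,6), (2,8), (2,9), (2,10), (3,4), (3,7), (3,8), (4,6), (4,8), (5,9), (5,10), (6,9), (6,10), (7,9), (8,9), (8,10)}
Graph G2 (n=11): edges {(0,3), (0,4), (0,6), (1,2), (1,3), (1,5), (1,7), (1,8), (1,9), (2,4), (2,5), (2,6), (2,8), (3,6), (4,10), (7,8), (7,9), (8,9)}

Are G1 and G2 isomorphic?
No, not isomorphic

The graphs are NOT isomorphic.

Degrees in G1: deg(0)=4, deg(1)=7, deg(2)=6, deg(3)=6, deg(4)=3, deg(5)=2, deg(6)=5, deg(7)=4, deg(8)=6, deg(9)=7, deg(10)=6.
Sorted degree sequence of G1: [7, 7, 6, 6, 6, 6, 5, 4, 4, 3, 2].
Degrees in G2: deg(0)=3, deg(1)=6, deg(2)=5, deg(3)=3, deg(4)=3, deg(5)=2, deg(6)=3, deg(7)=3, deg(8)=4, deg(9)=3, deg(10)=1.
Sorted degree sequence of G2: [6, 5, 4, 3, 3, 3, 3, 3, 3, 2, 1].
The (sorted) degree sequence is an isomorphism invariant, so since G1 and G2 have different degree sequences they cannot be isomorphic.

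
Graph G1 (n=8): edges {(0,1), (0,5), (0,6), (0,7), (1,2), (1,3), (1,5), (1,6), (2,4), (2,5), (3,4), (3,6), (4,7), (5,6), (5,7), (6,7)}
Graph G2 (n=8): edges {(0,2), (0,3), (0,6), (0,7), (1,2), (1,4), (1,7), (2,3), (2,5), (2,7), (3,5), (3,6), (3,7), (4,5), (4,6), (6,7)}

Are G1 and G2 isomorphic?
Yes, isomorphic

The graphs are isomorphic.
One valid mapping φ: V(G1) → V(G2): 0→0, 1→2, 2→5, 3→1, 4→4, 5→3, 6→7, 7→6

Verify φ preserves adjacency — for each edge of G1, its image is an edge of G2:
  (0,1) → (φ(0),φ(1)) = (0,2) ∈ E(G2) ✓
  (0,5) → (φ(0),φ(5)) = (0,3) ∈ E(G2) ✓
  (0,6) → (φ(0),φ(6)) = (0,7) ∈ E(G2) ✓
  (0,7) → (φ(0),φ(7)) = (0,6) ∈ E(G2) ✓
  (1,2) → (φ(1),φ(2)) = (2,5) ∈ E(G2) ✓
  (1,3) → (φ(1),φ(3)) = (1,2) ∈ E(G2) ✓
  (1,5) → (φ(1),φ(5)) = (2,3) ∈ E(G2) ✓
  (1,6) → (φ(1),φ(6)) = (2,7) ∈ E(G2) ✓
  (2,4) → (φ(2),φ(4)) = (4,5) ∈ E(G2) ✓
  (2,5) → (φ(2),φ(5)) = (3,5) ∈ E(G2) ✓
  (3,4) → (φ(3),φ(4)) = (1,4) ∈ E(G2) ✓
  (3,6) → (φ(3),φ(6)) = (1,7) ∈ E(G2) ✓
  (4,7) → (φ(4),φ(7)) = (4,6) ∈ E(G2) ✓
  (5,6) → (φ(5),φ(6)) = (3,7) ∈ E(G2) ✓
  (5,7) → (φ(5),φ(7)) = (3,6) ∈ E(G2) ✓
  (6,7) → (φ(6),φ(7)) = (6,7) ∈ E(G2) ✓
All 16 edges of G1 map to edges of G2, and |E(G1)| = |E(G2)| = 16, so φ is a bijection on edges as well as vertices. Hence G1 ≅ G2.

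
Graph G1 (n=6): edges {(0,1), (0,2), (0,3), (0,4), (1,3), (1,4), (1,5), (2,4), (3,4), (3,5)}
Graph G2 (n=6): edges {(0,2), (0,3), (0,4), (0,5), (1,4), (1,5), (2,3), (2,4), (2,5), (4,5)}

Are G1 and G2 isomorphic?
Yes, isomorphic

The graphs are isomorphic.
One valid mapping φ: V(G1) → V(G2): 0→2, 1→4, 2→3, 3→5, 4→0, 5→1

Verify φ preserves adjacency — for each edge of G1, its image is an edge of G2:
  (0,1) → (φ(0),φ(1)) = (2,4) ∈ E(G2) ✓
  (0,2) → (φ(0),φ(2)) = (2,3) ∈ E(G2) ✓
  (0,3) → (φ(0),φ(3)) = (2,5) ∈ E(G2) ✓
  (0,4) → (φ(0),φ(4)) = (0,2) ∈ E(G2) ✓
  (1,3) → (φ(1),φ(3)) = (4,5) ∈ E(G2) ✓
  (1,4) → (φ(1),φ(4)) = (0,4) ∈ E(G2) ✓
  (1,5) → (φ(1),φ(5)) = (1,4) ∈ E(G2) ✓
  (2,4) → (φ(2),φ(4)) = (0,3) ∈ E(G2) ✓
  (3,4) → (φ(3),φ(4)) = (0,5) ∈ E(G2) ✓
  (3,5) → (φ(3),φ(5)) = (1,5) ∈ E(G2) ✓
All 10 edges of G1 map to edges of G2, and |E(G1)| = |E(G2)| = 10, so φ is a bijection on edges as well as vertices. Hence G1 ≅ G2.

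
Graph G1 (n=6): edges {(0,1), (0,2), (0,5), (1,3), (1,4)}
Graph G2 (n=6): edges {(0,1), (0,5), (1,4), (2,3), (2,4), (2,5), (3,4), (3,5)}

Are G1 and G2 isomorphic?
No, not isomorphic

The graphs are NOT isomorphic.

Counting triangles (3-cliques): G1 has 0, G2 has 2.
Triangle count is an isomorphism invariant, so differing triangle counts rule out isomorphism.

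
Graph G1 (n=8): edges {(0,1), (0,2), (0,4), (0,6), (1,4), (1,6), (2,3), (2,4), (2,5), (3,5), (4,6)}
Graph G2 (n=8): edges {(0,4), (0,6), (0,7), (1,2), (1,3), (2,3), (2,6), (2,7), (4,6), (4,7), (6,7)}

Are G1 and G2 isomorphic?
Yes, isomorphic

The graphs are isomorphic.
One valid mapping φ: V(G1) → V(G2): 0→7, 1→4, 2→2, 3→1, 4→6, 5→3, 6→0, 7→5

Verify φ preserves adjacency — for each edge of G1, its image is an edge of G2:
  (0,1) → (φ(0),φ(1)) = (4,7) ∈ E(G2) ✓
  (0,2) → (φ(0),φ(2)) = (2,7) ∈ E(G2) ✓
  (0,4) → (φ(0),φ(4)) = (6,7) ∈ E(G2) ✓
  (0,6) → (φ(0),φ(6)) = (0,7) ∈ E(G2) ✓
  (1,4) → (φ(1),φ(4)) = (4,6) ∈ E(G2) ✓
  (1,6) → (φ(1),φ(6)) = (0,4) ∈ E(G2) ✓
  (2,3) → (φ(2),φ(3)) = (1,2) ∈ E(G2) ✓
  (2,4) → (φ(2),φ(4)) = (2,6) ∈ E(G2) ✓
  (2,5) → (φ(2),φ(5)) = (2,3) ∈ E(G2) ✓
  (3,5) → (φ(3),φ(5)) = (1,3) ∈ E(G2) ✓
  (4,6) → (φ(4),φ(6)) = (0,6) ∈ E(G2) ✓
All 11 edges of G1 map to edges of G2, and |E(G1)| = |E(G2)| = 11, so φ is a bijection on edges as well as vertices. Hence G1 ≅ G2.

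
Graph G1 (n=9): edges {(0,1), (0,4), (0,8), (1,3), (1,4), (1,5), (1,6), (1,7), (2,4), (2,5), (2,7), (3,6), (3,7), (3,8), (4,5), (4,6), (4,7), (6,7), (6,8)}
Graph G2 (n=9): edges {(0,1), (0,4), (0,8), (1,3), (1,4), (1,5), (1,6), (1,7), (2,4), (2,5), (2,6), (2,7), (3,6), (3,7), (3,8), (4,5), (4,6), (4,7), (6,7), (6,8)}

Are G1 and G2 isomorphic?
No, not isomorphic

The graphs are NOT isomorphic.

Counting edges: G1 has 19 edge(s); G2 has 20 edge(s).
Edge count is an isomorphism invariant (a bijection on vertices induces a bijection on edges), so differing edge counts rule out isomorphism.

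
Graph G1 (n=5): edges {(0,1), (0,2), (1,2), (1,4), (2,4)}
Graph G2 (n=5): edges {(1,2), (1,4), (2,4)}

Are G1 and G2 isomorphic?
No, not isomorphic

The graphs are NOT isomorphic.

Counting edges: G1 has 5 edge(s); G2 has 3 edge(s).
Edge count is an isomorphism invariant (a bijection on vertices induces a bijection on edges), so differing edge counts rule out isomorphism.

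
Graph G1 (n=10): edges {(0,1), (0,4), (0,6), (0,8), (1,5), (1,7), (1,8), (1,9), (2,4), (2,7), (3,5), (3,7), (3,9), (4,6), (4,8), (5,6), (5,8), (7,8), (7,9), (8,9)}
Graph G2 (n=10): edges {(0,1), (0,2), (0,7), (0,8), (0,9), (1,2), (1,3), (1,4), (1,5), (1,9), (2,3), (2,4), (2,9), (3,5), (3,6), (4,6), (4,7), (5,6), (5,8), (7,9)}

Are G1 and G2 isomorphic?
Yes, isomorphic

The graphs are isomorphic.
One valid mapping φ: V(G1) → V(G2): 0→3, 1→2, 2→8, 3→7, 4→5, 5→4, 6→6, 7→0, 8→1, 9→9

Verify φ preserves adjacency — for each edge of G1, its image is an edge of G2:
  (0,1) → (φ(0),φ(1)) = (2,3) ∈ E(G2) ✓
  (0,4) → (φ(0),φ(4)) = (3,5) ∈ E(G2) ✓
  (0,6) → (φ(0),φ(6)) = (3,6) ∈ E(G2) ✓
  (0,8) → (φ(0),φ(8)) = (1,3) ∈ E(G2) ✓
  (1,5) → (φ(1),φ(5)) = (2,4) ∈ E(G2) ✓
  (1,7) → (φ(1),φ(7)) = (0,2) ∈ E(G2) ✓
  (1,8) → (φ(1),φ(8)) = (1,2) ∈ E(G2) ✓
  (1,9) → (φ(1),φ(9)) = (2,9) ∈ E(G2) ✓
  (2,4) → (φ(2),φ(4)) = (5,8) ∈ E(G2) ✓
  (2,7) → (φ(2),φ(7)) = (0,8) ∈ E(G2) ✓
  (3,5) → (φ(3),φ(5)) = (4,7) ∈ E(G2) ✓
  (3,7) → (φ(3),φ(7)) = (0,7) ∈ E(G2) ✓
  (3,9) → (φ(3),φ(9)) = (7,9) ∈ E(G2) ✓
  (4,6) → (φ(4),φ(6)) = (5,6) ∈ E(G2) ✓
  (4,8) → (φ(4),φ(8)) = (1,5) ∈ E(G2) ✓
  (5,6) → (φ(5),φ(6)) = (4,6) ∈ E(G2) ✓
  (5,8) → (φ(5),φ(8)) = (1,4) ∈ E(G2) ✓
  (7,8) → (φ(7),φ(8)) = (0,1) ∈ E(G2) ✓
  (7,9) → (φ(7),φ(9)) = (0,9) ∈ E(G2) ✓
  (8,9) → (φ(8),φ(9)) = (1,9) ∈ E(G2) ✓
All 20 edges of G1 map to edges of G2, and |E(G1)| = |E(G2)| = 20, so φ is a bijection on edges as well as vertices. Hence G1 ≅ G2.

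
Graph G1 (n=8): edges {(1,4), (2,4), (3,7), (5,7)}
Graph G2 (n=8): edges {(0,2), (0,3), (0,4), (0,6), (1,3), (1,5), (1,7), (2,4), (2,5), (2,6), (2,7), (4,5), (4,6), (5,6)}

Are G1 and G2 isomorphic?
No, not isomorphic

The graphs are NOT isomorphic.

Degrees in G1: deg(0)=0, deg(1)=1, deg(2)=1, deg(3)=1, deg(4)=2, deg(5)=1, deg(6)=0, deg(7)=2.
Sorted degree sequence of G1: [2, 2, 1, 1, 1, 1, 0, 0].
Degrees in G2: deg(0)=4, deg(1)=3, deg(2)=5, deg(3)=2, deg(4)=4, deg(5)=4, deg(6)=4, deg(7)=2.
Sorted degree sequence of G2: [5, 4, 4, 4, 4, 3, 2, 2].
The (sorted) degree sequence is an isomorphism invariant, so since G1 and G2 have different degree sequences they cannot be isomorphic.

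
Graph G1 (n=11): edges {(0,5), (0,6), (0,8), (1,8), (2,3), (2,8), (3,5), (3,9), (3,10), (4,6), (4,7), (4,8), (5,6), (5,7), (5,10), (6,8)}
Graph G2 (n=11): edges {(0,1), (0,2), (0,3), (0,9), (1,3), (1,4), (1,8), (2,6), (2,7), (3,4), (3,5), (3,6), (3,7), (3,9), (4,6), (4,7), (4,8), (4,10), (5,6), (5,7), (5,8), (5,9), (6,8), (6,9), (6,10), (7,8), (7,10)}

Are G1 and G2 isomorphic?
No, not isomorphic

The graphs are NOT isomorphic.

Counting triangles (3-cliques): G1 has 4, G2 has 17.
Triangle count is an isomorphism invariant, so differing triangle counts rule out isomorphism.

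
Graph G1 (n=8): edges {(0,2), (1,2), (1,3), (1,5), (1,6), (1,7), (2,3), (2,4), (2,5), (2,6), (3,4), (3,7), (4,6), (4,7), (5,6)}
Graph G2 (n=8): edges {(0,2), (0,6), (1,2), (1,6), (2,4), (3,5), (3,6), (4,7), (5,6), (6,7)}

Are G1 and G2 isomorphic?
No, not isomorphic

The graphs are NOT isomorphic.

Degrees in G1: deg(0)=1, deg(1)=5, deg(2)=6, deg(3)=4, deg(4)=4, deg(5)=3, deg(6)=4, deg(7)=3.
Sorted degree sequence of G1: [6, 5, 4, 4, 4, 3, 3, 1].
Degrees in G2: deg(0)=2, deg(1)=2, deg(2)=3, deg(3)=2, deg(4)=2, deg(5)=2, deg(6)=5, deg(7)=2.
Sorted degree sequence of G2: [5, 3, 2, 2, 2, 2, 2, 2].
The (sorted) degree sequence is an isomorphism invariant, so since G1 and G2 have different degree sequences they cannot be isomorphic.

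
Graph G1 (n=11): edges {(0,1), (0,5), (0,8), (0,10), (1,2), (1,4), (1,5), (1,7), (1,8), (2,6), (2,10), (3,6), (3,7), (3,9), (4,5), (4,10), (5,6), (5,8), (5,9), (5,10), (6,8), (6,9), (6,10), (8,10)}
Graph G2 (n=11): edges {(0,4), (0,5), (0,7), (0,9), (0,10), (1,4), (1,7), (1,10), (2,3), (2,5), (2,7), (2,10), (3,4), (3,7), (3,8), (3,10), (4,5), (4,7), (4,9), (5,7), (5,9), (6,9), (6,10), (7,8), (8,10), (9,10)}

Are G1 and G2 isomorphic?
No, not isomorphic

The graphs are NOT isomorphic.

Degrees in G1: deg(0)=4, deg(1)=6, deg(2)=3, deg(3)=3, deg(4)=3, deg(5)=7, deg(6)=6, deg(7)=2, deg(8)=5, deg(9)=3, deg(10)=6.
Sorted degree sequence of G1: [7, 6, 6, 6, 5, 4, 3, 3, 3, 3, 2].
Degrees in G2: deg(0)=5, deg(1)=3, deg(2)=4, deg(3)=5, deg(4)=6, deg(5)=5, deg(6)=2, deg(7)=7, deg(8)=3, deg(9)=5, deg(10)=7.
Sorted degree sequence of G2: [7, 7, 6, 5, 5, 5, 5, 4, 3, 3, 2].
The (sorted) degree sequence is an isomorphism invariant, so since G1 and G2 have different degree sequences they cannot be isomorphic.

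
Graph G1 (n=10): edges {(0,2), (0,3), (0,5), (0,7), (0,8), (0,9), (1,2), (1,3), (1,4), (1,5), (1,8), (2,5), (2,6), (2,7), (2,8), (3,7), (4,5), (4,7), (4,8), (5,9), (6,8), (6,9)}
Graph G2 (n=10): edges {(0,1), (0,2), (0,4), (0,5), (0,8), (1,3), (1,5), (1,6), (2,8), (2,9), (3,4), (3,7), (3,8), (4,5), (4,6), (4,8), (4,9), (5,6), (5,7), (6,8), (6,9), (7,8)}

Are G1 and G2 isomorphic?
Yes, isomorphic

The graphs are isomorphic.
One valid mapping φ: V(G1) → V(G2): 0→8, 1→5, 2→4, 3→7, 4→1, 5→0, 6→9, 7→3, 8→6, 9→2

Verify φ preserves adjacency — for each edge of G1, its image is an edge of G2:
  (0,2) → (φ(0),φ(2)) = (4,8) ∈ E(G2) ✓
  (0,3) → (φ(0),φ(3)) = (7,8) ∈ E(G2) ✓
  (0,5) → (φ(0),φ(5)) = (0,8) ∈ E(G2) ✓
  (0,7) → (φ(0),φ(7)) = (3,8) ∈ E(G2) ✓
  (0,8) → (φ(0),φ(8)) = (6,8) ∈ E(G2) ✓
  (0,9) → (φ(0),φ(9)) = (2,8) ∈ E(G2) ✓
  (1,2) → (φ(1),φ(2)) = (4,5) ∈ E(G2) ✓
  (1,3) → (φ(1),φ(3)) = (5,7) ∈ E(G2) ✓
  (1,4) → (φ(1),φ(4)) = (1,5) ∈ E(G2) ✓
  (1,5) → (φ(1),φ(5)) = (0,5) ∈ E(G2) ✓
  (1,8) → (φ(1),φ(8)) = (5,6) ∈ E(G2) ✓
  (2,5) → (φ(2),φ(5)) = (0,4) ∈ E(G2) ✓
  (2,6) → (φ(2),φ(6)) = (4,9) ∈ E(G2) ✓
  (2,7) → (φ(2),φ(7)) = (3,4) ∈ E(G2) ✓
  (2,8) → (φ(2),φ(8)) = (4,6) ∈ E(G2) ✓
  (3,7) → (φ(3),φ(7)) = (3,7) ∈ E(G2) ✓
  (4,5) → (φ(4),φ(5)) = (0,1) ∈ E(G2) ✓
  (4,7) → (φ(4),φ(7)) = (1,3) ∈ E(G2) ✓
  (4,8) → (φ(4),φ(8)) = (1,6) ∈ E(G2) ✓
  (5,9) → (φ(5),φ(9)) = (0,2) ∈ E(G2) ✓
  (6,8) → (φ(6),φ(8)) = (6,9) ∈ E(G2) ✓
  (6,9) → (φ(6),φ(9)) = (2,9) ∈ E(G2) ✓
All 22 edges of G1 map to edges of G2, and |E(G1)| = |E(G2)| = 22, so φ is a bijection on edges as well as vertices. Hence G1 ≅ G2.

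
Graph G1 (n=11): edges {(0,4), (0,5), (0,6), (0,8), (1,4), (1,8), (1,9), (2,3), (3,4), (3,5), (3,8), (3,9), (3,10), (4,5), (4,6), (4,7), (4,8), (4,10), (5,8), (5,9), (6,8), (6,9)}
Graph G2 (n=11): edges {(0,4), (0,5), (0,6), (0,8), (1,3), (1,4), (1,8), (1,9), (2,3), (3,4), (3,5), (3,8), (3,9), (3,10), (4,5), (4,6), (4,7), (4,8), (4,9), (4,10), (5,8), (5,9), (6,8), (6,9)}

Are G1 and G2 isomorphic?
No, not isomorphic

The graphs are NOT isomorphic.

Counting edges: G1 has 22 edge(s); G2 has 24 edge(s).
Edge count is an isomorphism invariant (a bijection on vertices induces a bijection on edges), so differing edge counts rule out isomorphism.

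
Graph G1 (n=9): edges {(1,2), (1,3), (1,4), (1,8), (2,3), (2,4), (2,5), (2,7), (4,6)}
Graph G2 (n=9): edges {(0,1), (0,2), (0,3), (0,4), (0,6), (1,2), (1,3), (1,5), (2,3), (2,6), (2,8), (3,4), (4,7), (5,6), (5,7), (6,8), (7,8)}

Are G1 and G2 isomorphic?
No, not isomorphic

The graphs are NOT isomorphic.

Degrees in G1: deg(0)=0, deg(1)=4, deg(2)=5, deg(3)=2, deg(4)=3, deg(5)=1, deg(6)=1, deg(7)=1, deg(8)=1.
Sorted degree sequence of G1: [5, 4, 3, 2, 1, 1, 1, 1, 0].
Degrees in G2: deg(0)=5, deg(1)=4, deg(2)=5, deg(3)=4, deg(4)=3, deg(5)=3, deg(6)=4, deg(7)=3, deg(8)=3.
Sorted degree sequence of G2: [5, 5, 4, 4, 4, 3, 3, 3, 3].
The (sorted) degree sequence is an isomorphism invariant, so since G1 and G2 have different degree sequences they cannot be isomorphic.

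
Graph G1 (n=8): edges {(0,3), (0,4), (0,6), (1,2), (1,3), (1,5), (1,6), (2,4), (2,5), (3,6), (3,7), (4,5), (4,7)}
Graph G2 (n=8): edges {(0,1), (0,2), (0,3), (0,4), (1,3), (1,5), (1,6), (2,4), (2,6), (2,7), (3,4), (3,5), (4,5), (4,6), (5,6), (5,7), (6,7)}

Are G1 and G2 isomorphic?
No, not isomorphic

The graphs are NOT isomorphic.

Counting triangles (3-cliques): G1 has 4, G2 has 10.
Triangle count is an isomorphism invariant, so differing triangle counts rule out isomorphism.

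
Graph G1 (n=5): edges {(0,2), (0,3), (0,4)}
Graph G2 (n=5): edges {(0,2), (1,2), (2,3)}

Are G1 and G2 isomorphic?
Yes, isomorphic

The graphs are isomorphic.
One valid mapping φ: V(G1) → V(G2): 0→2, 1→4, 2→1, 3→0, 4→3

Verify φ preserves adjacency — for each edge of G1, its image is an edge of G2:
  (0,2) → (φ(0),φ(2)) = (1,2) ∈ E(G2) ✓
  (0,3) → (φ(0),φ(3)) = (0,2) ∈ E(G2) ✓
  (0,4) → (φ(0),φ(4)) = (2,3) ∈ E(G2) ✓
All 3 edges of G1 map to edges of G2, and |E(G1)| = |E(G2)| = 3, so φ is a bijection on edges as well as vertices. Hence G1 ≅ G2.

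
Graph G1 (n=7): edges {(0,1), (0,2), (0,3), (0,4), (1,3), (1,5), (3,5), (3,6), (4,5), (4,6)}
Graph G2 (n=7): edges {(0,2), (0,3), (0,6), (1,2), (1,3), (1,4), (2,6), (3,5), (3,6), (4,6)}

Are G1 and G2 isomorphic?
Yes, isomorphic

The graphs are isomorphic.
One valid mapping φ: V(G1) → V(G2): 0→3, 1→0, 2→5, 3→6, 4→1, 5→2, 6→4

Verify φ preserves adjacency — for each edge of G1, its image is an edge of G2:
  (0,1) → (φ(0),φ(1)) = (0,3) ∈ E(G2) ✓
  (0,2) → (φ(0),φ(2)) = (3,5) ∈ E(G2) ✓
  (0,3) → (φ(0),φ(3)) = (3,6) ∈ E(G2) ✓
  (0,4) → (φ(0),φ(4)) = (1,3) ∈ E(G2) ✓
  (1,3) → (φ(1),φ(3)) = (0,6) ∈ E(G2) ✓
  (1,5) → (φ(1),φ(5)) = (0,2) ∈ E(G2) ✓
  (3,5) → (φ(3),φ(5)) = (2,6) ∈ E(G2) ✓
  (3,6) → (φ(3),φ(6)) = (4,6) ∈ E(G2) ✓
  (4,5) → (φ(4),φ(5)) = (1,2) ∈ E(G2) ✓
  (4,6) → (φ(4),φ(6)) = (1,4) ∈ E(G2) ✓
All 10 edges of G1 map to edges of G2, and |E(G1)| = |E(G2)| = 10, so φ is a bijection on edges as well as vertices. Hence G1 ≅ G2.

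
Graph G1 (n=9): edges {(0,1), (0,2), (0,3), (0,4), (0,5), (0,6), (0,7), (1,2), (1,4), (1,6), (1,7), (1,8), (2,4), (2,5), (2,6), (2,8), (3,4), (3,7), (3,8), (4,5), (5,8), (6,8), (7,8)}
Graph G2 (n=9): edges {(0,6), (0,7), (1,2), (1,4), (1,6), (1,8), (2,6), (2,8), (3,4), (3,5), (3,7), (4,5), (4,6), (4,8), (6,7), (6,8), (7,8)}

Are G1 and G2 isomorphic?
No, not isomorphic

The graphs are NOT isomorphic.

Counting triangles (3-cliques): G1 has 19, G2 has 10.
Triangle count is an isomorphism invariant, so differing triangle counts rule out isomorphism.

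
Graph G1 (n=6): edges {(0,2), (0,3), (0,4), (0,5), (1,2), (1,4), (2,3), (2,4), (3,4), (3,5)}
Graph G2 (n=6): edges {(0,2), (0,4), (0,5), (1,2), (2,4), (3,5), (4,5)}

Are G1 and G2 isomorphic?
No, not isomorphic

The graphs are NOT isomorphic.

Degrees in G1: deg(0)=4, deg(1)=2, deg(2)=4, deg(3)=4, deg(4)=4, deg(5)=2.
Sorted degree sequence of G1: [4, 4, 4, 4, 2, 2].
Degrees in G2: deg(0)=3, deg(1)=1, deg(2)=3, deg(3)=1, deg(4)=3, deg(5)=3.
Sorted degree sequence of G2: [3, 3, 3, 3, 1, 1].
The (sorted) degree sequence is an isomorphism invariant, so since G1 and G2 have different degree sequences they cannot be isomorphic.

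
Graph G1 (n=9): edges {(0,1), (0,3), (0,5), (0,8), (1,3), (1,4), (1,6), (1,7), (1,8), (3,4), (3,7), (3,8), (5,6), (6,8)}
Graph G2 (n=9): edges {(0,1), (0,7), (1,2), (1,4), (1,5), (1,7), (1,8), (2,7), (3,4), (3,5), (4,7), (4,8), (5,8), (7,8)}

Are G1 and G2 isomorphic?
Yes, isomorphic

The graphs are isomorphic.
One valid mapping φ: V(G1) → V(G2): 0→4, 1→1, 2→6, 3→7, 4→0, 5→3, 6→5, 7→2, 8→8

Verify φ preserves adjacency — for each edge of G1, its image is an edge of G2:
  (0,1) → (φ(0),φ(1)) = (1,4) ∈ E(G2) ✓
  (0,3) → (φ(0),φ(3)) = (4,7) ∈ E(G2) ✓
  (0,5) → (φ(0),φ(5)) = (3,4) ∈ E(G2) ✓
  (0,8) → (φ(0),φ(8)) = (4,8) ∈ E(G2) ✓
  (1,3) → (φ(1),φ(3)) = (1,7) ∈ E(G2) ✓
  (1,4) → (φ(1),φ(4)) = (0,1) ∈ E(G2) ✓
  (1,6) → (φ(1),φ(6)) = (1,5) ∈ E(G2) ✓
  (1,7) → (φ(1),φ(7)) = (1,2) ∈ E(G2) ✓
  (1,8) → (φ(1),φ(8)) = (1,8) ∈ E(G2) ✓
  (3,4) → (φ(3),φ(4)) = (0,7) ∈ E(G2) ✓
  (3,7) → (φ(3),φ(7)) = (2,7) ∈ E(G2) ✓
  (3,8) → (φ(3),φ(8)) = (7,8) ∈ E(G2) ✓
  (5,6) → (φ(5),φ(6)) = (3,5) ∈ E(G2) ✓
  (6,8) → (φ(6),φ(8)) = (5,8) ∈ E(G2) ✓
All 14 edges of G1 map to edges of G2, and |E(G1)| = |E(G2)| = 14, so φ is a bijection on edges as well as vertices. Hence G1 ≅ G2.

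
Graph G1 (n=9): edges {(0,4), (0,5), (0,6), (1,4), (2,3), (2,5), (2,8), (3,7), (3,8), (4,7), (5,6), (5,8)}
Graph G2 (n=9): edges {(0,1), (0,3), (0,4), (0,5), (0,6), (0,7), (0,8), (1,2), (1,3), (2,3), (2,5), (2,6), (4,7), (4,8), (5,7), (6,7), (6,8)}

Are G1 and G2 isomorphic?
No, not isomorphic

The graphs are NOT isomorphic.

Degrees in G1: deg(0)=3, deg(1)=1, deg(2)=3, deg(3)=3, deg(4)=3, deg(5)=4, deg(6)=2, deg(7)=2, deg(8)=3.
Sorted degree sequence of G1: [4, 3, 3, 3, 3, 3, 2, 2, 1].
Degrees in G2: deg(0)=7, deg(1)=3, deg(2)=4, deg(3)=3, deg(4)=3, deg(5)=3, deg(6)=4, deg(7)=4, deg(8)=3.
Sorted degree sequence of G2: [7, 4, 4, 4, 3, 3, 3, 3, 3].
The (sorted) degree sequence is an isomorphism invariant, so since G1 and G2 have different degree sequences they cannot be isomorphic.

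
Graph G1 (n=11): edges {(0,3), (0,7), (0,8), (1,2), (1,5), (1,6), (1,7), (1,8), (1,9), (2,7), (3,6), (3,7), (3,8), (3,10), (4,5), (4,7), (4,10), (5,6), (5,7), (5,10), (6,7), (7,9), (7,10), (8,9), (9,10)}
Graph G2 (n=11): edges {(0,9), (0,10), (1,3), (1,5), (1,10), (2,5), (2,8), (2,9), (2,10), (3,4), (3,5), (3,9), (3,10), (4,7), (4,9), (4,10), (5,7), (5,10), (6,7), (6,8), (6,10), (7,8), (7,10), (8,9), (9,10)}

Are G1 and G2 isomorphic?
Yes, isomorphic

The graphs are isomorphic.
One valid mapping φ: V(G1) → V(G2): 0→6, 1→9, 2→0, 3→7, 4→1, 5→3, 6→4, 7→10, 8→8, 9→2, 10→5

Verify φ preserves adjacency — for each edge of G1, its image is an edge of G2:
  (0,3) → (φ(0),φ(3)) = (6,7) ∈ E(G2) ✓
  (0,7) → (φ(0),φ(7)) = (6,10) ∈ E(G2) ✓
  (0,8) → (φ(0),φ(8)) = (6,8) ∈ E(G2) ✓
  (1,2) → (φ(1),φ(2)) = (0,9) ∈ E(G2) ✓
  (1,5) → (φ(1),φ(5)) = (3,9) ∈ E(G2) ✓
  (1,6) → (φ(1),φ(6)) = (4,9) ∈ E(G2) ✓
  (1,7) → (φ(1),φ(7)) = (9,10) ∈ E(G2) ✓
  (1,8) → (φ(1),φ(8)) = (8,9) ∈ E(G2) ✓
  (1,9) → (φ(1),φ(9)) = (2,9) ∈ E(G2) ✓
  (2,7) → (φ(2),φ(7)) = (0,10) ∈ E(G2) ✓
  (3,6) → (φ(3),φ(6)) = (4,7) ∈ E(G2) ✓
  (3,7) → (φ(3),φ(7)) = (7,10) ∈ E(G2) ✓
  (3,8) → (φ(3),φ(8)) = (7,8) ∈ E(G2) ✓
  (3,10) → (φ(3),φ(10)) = (5,7) ∈ E(G2) ✓
  (4,5) → (φ(4),φ(5)) = (1,3) ∈ E(G2) ✓
  (4,7) → (φ(4),φ(7)) = (1,10) ∈ E(G2) ✓
  (4,10) → (φ(4),φ(10)) = (1,5) ∈ E(G2) ✓
  (5,6) → (φ(5),φ(6)) = (3,4) ∈ E(G2) ✓
  (5,7) → (φ(5),φ(7)) = (3,10) ∈ E(G2) ✓
  (5,10) → (φ(5),φ(10)) = (3,5) ∈ E(G2) ✓
  (6,7) → (φ(6),φ(7)) = (4,10) ∈ E(G2) ✓
  (7,9) → (φ(7),φ(9)) = (2,10) ∈ E(G2) ✓
  (7,10) → (φ(7),φ(10)) = (5,10) ∈ E(G2) ✓
  (8,9) → (φ(8),φ(9)) = (2,8) ∈ E(G2) ✓
  (9,10) → (φ(9),φ(10)) = (2,5) ∈ E(G2) ✓
All 25 edges of G1 map to edges of G2, and |E(G1)| = |E(G2)| = 25, so φ is a bijection on edges as well as vertices. Hence G1 ≅ G2.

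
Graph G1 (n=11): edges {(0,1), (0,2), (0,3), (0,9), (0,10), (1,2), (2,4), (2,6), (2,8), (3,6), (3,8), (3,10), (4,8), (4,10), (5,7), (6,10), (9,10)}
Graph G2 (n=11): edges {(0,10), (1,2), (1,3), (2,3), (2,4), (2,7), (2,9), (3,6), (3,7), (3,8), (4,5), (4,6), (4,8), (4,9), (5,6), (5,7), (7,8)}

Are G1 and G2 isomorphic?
Yes, isomorphic

The graphs are isomorphic.
One valid mapping φ: V(G1) → V(G2): 0→2, 1→9, 2→4, 3→7, 4→6, 5→10, 6→8, 7→0, 8→5, 9→1, 10→3

Verify φ preserves adjacency — for each edge of G1, its image is an edge of G2:
  (0,1) → (φ(0),φ(1)) = (2,9) ∈ E(G2) ✓
  (0,2) → (φ(0),φ(2)) = (2,4) ∈ E(G2) ✓
  (0,3) → (φ(0),φ(3)) = (2,7) ∈ E(G2) ✓
  (0,9) → (φ(0),φ(9)) = (1,2) ∈ E(G2) ✓
  (0,10) → (φ(0),φ(10)) = (2,3) ∈ E(G2) ✓
  (1,2) → (φ(1),φ(2)) = (4,9) ∈ E(G2) ✓
  (2,4) → (φ(2),φ(4)) = (4,6) ∈ E(G2) ✓
  (2,6) → (φ(2),φ(6)) = (4,8) ∈ E(G2) ✓
  (2,8) → (φ(2),φ(8)) = (4,5) ∈ E(G2) ✓
  (3,6) → (φ(3),φ(6)) = (7,8) ∈ E(G2) ✓
  (3,8) → (φ(3),φ(8)) = (5,7) ∈ E(G2) ✓
  (3,10) → (φ(3),φ(10)) = (3,7) ∈ E(G2) ✓
  (4,8) → (φ(4),φ(8)) = (5,6) ∈ E(G2) ✓
  (4,10) → (φ(4),φ(10)) = (3,6) ∈ E(G2) ✓
  (5,7) → (φ(5),φ(7)) = (0,10) ∈ E(G2) ✓
  (6,10) → (φ(6),φ(10)) = (3,8) ∈ E(G2) ✓
  (9,10) → (φ(9),φ(10)) = (1,3) ∈ E(G2) ✓
All 17 edges of G1 map to edges of G2, and |E(G1)| = |E(G2)| = 17, so φ is a bijection on edges as well as vertices. Hence G1 ≅ G2.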